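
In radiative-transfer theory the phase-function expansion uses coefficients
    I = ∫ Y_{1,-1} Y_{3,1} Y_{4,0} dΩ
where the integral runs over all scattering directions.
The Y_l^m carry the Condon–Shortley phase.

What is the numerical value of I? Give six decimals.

Checks pass: Σm=0; 8 even; l₃=4∈[2,4].
(2·1+1)(2·3+1)(2·4+1) = 189
Δ: 0! 2! 6! / 9! → 1/252
sum: t=0:+1/36 = 1/36
3j²(1 3 4; 0 0 0) = Δ·Π!·Σ² = 4/63  (sign +1)
sum: t=0:+1/96 = 1/96
3j²(1 3 4; -1 1 0) = Δ·Π!·Σ² = 1/42  (sign +1)
combine: 4πI² = 189·4/63·1/42 = 2/7
take √, sign +1: I = 0.15078601

0.150786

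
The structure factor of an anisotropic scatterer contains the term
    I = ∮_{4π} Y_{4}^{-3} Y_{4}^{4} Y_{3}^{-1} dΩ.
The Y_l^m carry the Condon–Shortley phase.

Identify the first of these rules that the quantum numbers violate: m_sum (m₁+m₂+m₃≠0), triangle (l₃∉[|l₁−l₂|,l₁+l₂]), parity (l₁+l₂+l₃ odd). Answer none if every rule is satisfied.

m₁+m₂+m₃ = -3 + 4 − 1 = 0  ✓
triangle: |4−4|=0 ≤ l₃=3 ≤ 4+4=8  ✓
parity: l₁+l₂+l₃ = 11 is odd  ✗

parity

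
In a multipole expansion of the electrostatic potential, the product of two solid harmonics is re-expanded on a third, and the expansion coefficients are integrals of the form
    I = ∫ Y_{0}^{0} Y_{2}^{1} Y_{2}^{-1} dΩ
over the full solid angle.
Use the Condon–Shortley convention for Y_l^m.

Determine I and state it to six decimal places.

m-sum 0 ✓  L=4 even ✓  2≤2≤2 ✓
Π(2lᵢ+1) = 1×5×5 = 25
triangle coeff Δ(0,2,2) = 1/5
Σ_t [0,0]: t=0:+1/4 = 1/4
(3j)²=1/5 [(0 2 2; 0 0 0)], sign=+1
Σ_t [0,0]: t=0:+1/6 = 1/6
(3j)²=1/5 [(0 2 2; 0 1 -1)], sign=-1
⇒ 4πI² = 1/1
I = (-1)√(1/1/(4π)) = -0.28209479

-0.282095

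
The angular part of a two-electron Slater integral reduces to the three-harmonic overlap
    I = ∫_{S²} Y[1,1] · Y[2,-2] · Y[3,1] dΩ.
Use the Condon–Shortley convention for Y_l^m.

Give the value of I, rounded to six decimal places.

m-sum 0 ✓  L=6 even ✓  1≤3≤3 ✓
Π(2lᵢ+1) = 3×5×7 = 105
triangle coeff Δ(1,2,3) = 1/105
Σ_t [0,0]: t=0:+1/4 = 1/4
(3j)²=3/35 [(1 2 3; 0 0 0)], sign=-1
Σ_t [0,0]: t=0:+1/48 = 1/48
(3j)²=1/105 [(1 2 3; 1 -2 1)], sign=+1
⇒ 4πI² = 3/35
I = (-1)√(3/35/(4π)) = -0.08258890

-0.082589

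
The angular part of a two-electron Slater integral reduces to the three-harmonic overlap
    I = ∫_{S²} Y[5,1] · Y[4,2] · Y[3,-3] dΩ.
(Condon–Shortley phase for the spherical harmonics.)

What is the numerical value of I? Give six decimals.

Checks pass: Σm=0; 12 even; l₃=3∈[1,9].
(2·5+1)(2·4+1)(2·3+1) = 693
Δ: 6! 4! 2! / 13! → 1/180180
sum: t=2:+1/576 t=3:−1/144 t=4:+1/576 = -1/288
3j²(5 4 3; 0 0 0) = Δ·Π!·Σ² = 20/1001  (sign +1)
sum: t=4:+1/2304 = 1/2304
3j²(5 4 3; 1 2 -3) = Δ·Π!·Σ² = 75/4004  (sign +1)
combine: 4πI² = 693·20/1001·75/4004 = 3375/13013
take √, sign +1: I = 0.14366244

0.143662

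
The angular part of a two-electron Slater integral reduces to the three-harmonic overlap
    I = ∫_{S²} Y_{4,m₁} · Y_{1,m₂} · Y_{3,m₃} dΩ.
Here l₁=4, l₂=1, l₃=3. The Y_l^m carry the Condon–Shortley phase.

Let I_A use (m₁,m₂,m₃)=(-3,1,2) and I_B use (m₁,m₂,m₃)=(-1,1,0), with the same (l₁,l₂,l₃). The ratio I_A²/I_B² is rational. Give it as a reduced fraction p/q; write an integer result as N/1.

21/10

Shared (l₁,l₂,l₃)=(4,1,3): N and (l;000)² cancel in I_A²/I_B².
A: Δ = 2!·6!·0!/9! = 1/252; Racah Σ t=2..2: t=2:+1/240 = 1/240; ⇒ 3j(4 1 3; -3 1 2)² = 1/12, sgn -1
B: Δ = 2!·6!·0!/9! = 1/252; Racah Σ t=2..2: t=2:+1/72 = 1/72; ⇒ 3j(4 1 3; -1 1 0)² = 5/126, sgn -1
I_A²/I_B² = (1/12)/(5/126) = 21/10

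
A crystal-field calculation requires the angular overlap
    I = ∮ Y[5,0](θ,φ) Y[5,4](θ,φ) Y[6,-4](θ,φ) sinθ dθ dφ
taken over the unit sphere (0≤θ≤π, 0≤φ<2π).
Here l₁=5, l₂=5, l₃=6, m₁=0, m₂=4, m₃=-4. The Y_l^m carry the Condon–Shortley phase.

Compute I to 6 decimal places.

-0.082328

Checks pass: Σm=0; 16 even; l₃=6∈[0,10].
(2·5+1)(2·5+1)(2·6+1) = 1573
Δ: 4! 6! 6! / 17! → 1/28588560
sum: t=0:+1/345600 t=1:−1/13824 t=2:+1/5184 t=3:−1/13824 t=4:+1/345600 = 7/129600
3j²(5 5 6; 0 0 0) = Δ·Π!·Σ² = 80/7293  (sign +1)
sum: t=3:−1/207360 t=4:+1/345600 = -1/518400
3j²(5 5 6; 0 4 -4) = Δ·Π!·Σ² = 12/2431  (sign -1)
combine: 4πI² = 1573·80/7293·12/2431 = 320/3757
take √, sign -1: I = -0.08232836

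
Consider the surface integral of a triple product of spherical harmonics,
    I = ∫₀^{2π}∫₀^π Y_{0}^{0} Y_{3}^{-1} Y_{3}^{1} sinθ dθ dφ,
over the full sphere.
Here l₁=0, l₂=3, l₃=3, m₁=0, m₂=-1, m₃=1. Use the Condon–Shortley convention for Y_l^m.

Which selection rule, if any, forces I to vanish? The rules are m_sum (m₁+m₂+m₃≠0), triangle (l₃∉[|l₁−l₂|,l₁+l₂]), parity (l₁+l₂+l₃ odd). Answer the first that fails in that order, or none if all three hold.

none

m₁+m₂+m₃ = 0 − 1 + 1 = 0  ✓
triangle: |0−3|=3 ≤ l₃=3 ≤ 0+3=3  ✓
parity: l₁+l₂+l₃ = 6 is even  ✓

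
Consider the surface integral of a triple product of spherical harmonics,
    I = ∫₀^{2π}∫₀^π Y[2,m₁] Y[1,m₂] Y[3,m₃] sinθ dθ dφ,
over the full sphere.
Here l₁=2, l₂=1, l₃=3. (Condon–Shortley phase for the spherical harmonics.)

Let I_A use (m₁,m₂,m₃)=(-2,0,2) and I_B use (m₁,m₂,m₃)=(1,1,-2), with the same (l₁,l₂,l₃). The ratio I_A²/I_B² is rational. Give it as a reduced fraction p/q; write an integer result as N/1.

Same 2,1,3: normalisation and zero-m 3j drop out of the ratio.
A: Δ: 0! 4! 2! / 7! → 1/105; sum: t=0:+1/24 = 1/24; 3j²(2 1 3; -2 0 2) = Δ·Π!·Σ² = 1/21  (sign -1)
B: Δ: 0! 4! 2! / 7! → 1/105; sum: t=0:+1/12 = 1/12; 3j²(2 1 3; 1 1 -2) = Δ·Π!·Σ² = 2/21  (sign -1)
I_A²/I_B² = (1/21)/(2/21) = 1/2

1/2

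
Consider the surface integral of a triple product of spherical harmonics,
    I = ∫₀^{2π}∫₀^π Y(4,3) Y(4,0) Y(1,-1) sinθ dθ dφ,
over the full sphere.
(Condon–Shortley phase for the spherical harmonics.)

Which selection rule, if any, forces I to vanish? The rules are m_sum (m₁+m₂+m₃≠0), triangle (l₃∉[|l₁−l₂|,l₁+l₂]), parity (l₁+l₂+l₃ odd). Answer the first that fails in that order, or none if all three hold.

Σmᵢ = 2  ✗
l₃∈[|l₁−l₂|,l₁+l₂]=[0,8], have l₃=1
Σlᵢ = 9 ⇒ odd

m_sum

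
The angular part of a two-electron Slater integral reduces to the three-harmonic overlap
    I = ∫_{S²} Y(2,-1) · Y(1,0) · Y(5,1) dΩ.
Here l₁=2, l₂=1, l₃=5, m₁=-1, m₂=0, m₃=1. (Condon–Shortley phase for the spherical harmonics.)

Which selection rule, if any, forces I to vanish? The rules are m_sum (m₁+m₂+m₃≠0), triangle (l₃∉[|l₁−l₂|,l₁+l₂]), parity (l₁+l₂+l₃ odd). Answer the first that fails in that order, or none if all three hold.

m₁+m₂+m₃ = -1 + 0 + 1 = 0  ✓
triangle: |2−1|=1 ≤ l₃=5 ≤ 2+1=3  ✗
parity: l₁+l₂+l₃ = 8 is even

triangle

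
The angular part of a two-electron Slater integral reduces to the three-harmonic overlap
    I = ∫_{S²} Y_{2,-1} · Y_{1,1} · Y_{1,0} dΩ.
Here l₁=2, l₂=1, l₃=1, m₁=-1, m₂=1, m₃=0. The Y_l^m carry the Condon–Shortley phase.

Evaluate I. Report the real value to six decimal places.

-0.218510

Checks pass: Σm=0; 4 even; l₃=1∈[1,3].
(2·2+1)(2·1+1)(2·1+1) = 45
Δ: 2! 2! 0! / 5! → 1/30
sum: t=1:−1/1 = -1/1
3j²(2 1 1; 0 0 0) = Δ·Π!·Σ² = 2/15  (sign +1)
sum: t=2:+1/2 = 1/2
3j²(2 1 1; -1 1 0) = Δ·Π!·Σ² = 1/10  (sign -1)
combine: 4πI² = 45·2/15·1/10 = 3/5
take √, sign -1: I = -0.21850969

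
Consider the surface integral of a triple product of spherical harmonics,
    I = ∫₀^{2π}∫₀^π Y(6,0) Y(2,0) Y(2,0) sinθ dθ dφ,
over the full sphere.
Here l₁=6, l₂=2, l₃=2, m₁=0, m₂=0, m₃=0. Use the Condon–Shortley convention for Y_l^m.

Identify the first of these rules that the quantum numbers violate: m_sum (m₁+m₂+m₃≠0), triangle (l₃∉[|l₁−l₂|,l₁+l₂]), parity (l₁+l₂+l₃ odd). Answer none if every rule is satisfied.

azimuthal sum: 0 + 0 + 0 = 0  ✓
4 ≤ 2 ≤ 8 (triangle on l)  ✗
L = 6 + 2 + 2 = 10 (even)

triangle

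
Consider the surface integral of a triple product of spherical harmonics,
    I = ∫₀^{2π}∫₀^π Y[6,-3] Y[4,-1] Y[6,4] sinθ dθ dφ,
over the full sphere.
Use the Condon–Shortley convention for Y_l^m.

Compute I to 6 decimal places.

Rules hold: Σm=0, L=16 even, 2≤6≤10.
N = 13·9·13 = 1521
Δ = 4!·8!·4!/17! = 1/15315300
Racah Σ t=0..4: t=0:+1/829440 t=1:−1/25920 t=2:+1/9216 t=3:−1/25920 t=4:+1/829440 = 7/207360
⇒ 3j(6 4 6; 0 0 0)² = 28/2431, sgn +1
Racah Σ t=1..3: t=1:−1/967680 t=2:+1/120960 t=3:−1/207360 = 1/414720
⇒ 3j(6 4 6; -3 -1 4)² = 21/4862, sgn +1
4πI² = N·(3j₀)²·(3jₘ)² = 2646/34969
I = +1·√(0.075667/4π) = 0.07759762

0.077598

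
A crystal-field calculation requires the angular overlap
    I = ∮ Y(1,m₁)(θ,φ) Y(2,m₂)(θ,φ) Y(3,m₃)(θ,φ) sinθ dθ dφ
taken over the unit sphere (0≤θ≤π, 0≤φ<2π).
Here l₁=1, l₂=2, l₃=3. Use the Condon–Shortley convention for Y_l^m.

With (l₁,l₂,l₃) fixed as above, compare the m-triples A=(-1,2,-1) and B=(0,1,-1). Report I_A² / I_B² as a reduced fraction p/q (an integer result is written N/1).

Shared (l₁,l₂,l₃)=(1,2,3): N and (l;000)² cancel in I_A²/I_B².
A: Δ = 0!·2!·4!/7! = 1/105; Racah Σ t=0..0: t=0:+1/48 = 1/48; ⇒ 3j(1 2 3; -1 2 -1)² = 1/105, sgn +1
B: Δ = 0!·2!·4!/7! = 1/105; Racah Σ t=0..0: t=0:+1/6 = 1/6; ⇒ 3j(1 2 3; 0 1 -1)² = 8/105, sgn +1
I_A²/I_B² = (1/105)/(8/105) = 1/8

1/8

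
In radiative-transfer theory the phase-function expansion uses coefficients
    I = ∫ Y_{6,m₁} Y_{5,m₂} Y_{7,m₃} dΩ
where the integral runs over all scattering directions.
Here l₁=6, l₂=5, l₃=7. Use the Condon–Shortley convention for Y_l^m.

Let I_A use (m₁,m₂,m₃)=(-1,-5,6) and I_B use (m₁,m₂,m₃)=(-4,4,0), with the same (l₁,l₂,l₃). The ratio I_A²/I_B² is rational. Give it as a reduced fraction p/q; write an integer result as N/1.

1430/2023

Same 6,5,7: normalisation and zero-m 3j drop out of the ratio.
A: Δ: 4! 8! 6! / 19! → 1/174594420; sum: t=0:+1/87091200 = 1/87091200; 3j²(6 5 7; -1 -5 6) = Δ·Π!·Σ² = 10/969  (sign -1)
B: Δ: 4! 8! 6! / 19! → 1/174594420; sum: t=3:−1/21772800 t=4:+1/4147200 = 17/87091200; 3j²(6 5 7; -4 4 0) = Δ·Π!·Σ² = 119/8151  (sign -1)
I_A²/I_B² = (10/969)/(119/8151) = 1430/2023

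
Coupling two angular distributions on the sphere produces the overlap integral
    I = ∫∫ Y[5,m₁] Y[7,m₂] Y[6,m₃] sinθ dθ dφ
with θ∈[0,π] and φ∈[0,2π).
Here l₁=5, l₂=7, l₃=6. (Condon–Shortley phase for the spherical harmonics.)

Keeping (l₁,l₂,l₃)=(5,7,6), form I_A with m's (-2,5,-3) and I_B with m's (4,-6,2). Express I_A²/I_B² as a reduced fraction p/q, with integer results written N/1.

2523/4394

Same 5,7,6: normalisation and zero-m 3j drop out of the ratio.
A: Δ: 6! 4! 8! / 19! → 1/174594420; sum: t=4:+1/11612160 t=5:−1/2419200 t=6:+1/6220800 = -29/174182400; 3j²(5 7 6; -2 5 -3) = Δ·Π!·Σ² = 841/83980  (sign +1)
B: Δ: 6! 4! 8! / 19! → 1/174594420; sum: t=0:+1/21772800 t=1:−1/116121600 = 13/348364800; 3j²(5 7 6; 4 -6 2) = Δ·Π!·Σ² = 169/9690  (sign +1)
I_A²/I_B² = (841/83980)/(169/9690) = 2523/4394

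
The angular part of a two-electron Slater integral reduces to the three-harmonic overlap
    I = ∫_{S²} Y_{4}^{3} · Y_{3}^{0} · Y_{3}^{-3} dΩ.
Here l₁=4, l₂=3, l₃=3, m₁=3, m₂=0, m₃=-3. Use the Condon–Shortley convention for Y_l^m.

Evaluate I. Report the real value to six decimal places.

0.203551

Rules hold: Σm=0, L=10 even, 1≤3≤7.
N = 9·7·7 = 441
Δ = 4!·4!·2!/11! = 1/34650
Racah Σ t=1..3: t=1:−1/72 t=2:+1/16 t=3:−1/72 = 5/144
⇒ 3j(4 3 3; 0 0 0)² = 2/77, sgn -1
Racah Σ t=1..1: t=1:−1/288 = -1/288
⇒ 3j(4 3 3; 3 0 -3)² = 1/22, sgn -1
4πI² = N·(3j₀)²·(3jₘ)² = 63/121
I = +1·√(0.520661/4π) = 0.20355073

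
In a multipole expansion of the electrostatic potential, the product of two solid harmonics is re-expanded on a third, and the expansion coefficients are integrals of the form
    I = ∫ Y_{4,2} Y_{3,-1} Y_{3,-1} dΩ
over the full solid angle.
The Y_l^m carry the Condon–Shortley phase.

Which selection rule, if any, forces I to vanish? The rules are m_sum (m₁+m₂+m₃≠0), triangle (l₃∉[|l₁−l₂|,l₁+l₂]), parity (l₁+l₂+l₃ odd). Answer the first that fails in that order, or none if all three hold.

none

m₁+m₂+m₃ = 2 − 1 − 1 = 0  ✓
triangle: |4−3|=1 ≤ l₃=3 ≤ 4+3=7  ✓
parity: l₁+l₂+l₃ = 10 is even  ✓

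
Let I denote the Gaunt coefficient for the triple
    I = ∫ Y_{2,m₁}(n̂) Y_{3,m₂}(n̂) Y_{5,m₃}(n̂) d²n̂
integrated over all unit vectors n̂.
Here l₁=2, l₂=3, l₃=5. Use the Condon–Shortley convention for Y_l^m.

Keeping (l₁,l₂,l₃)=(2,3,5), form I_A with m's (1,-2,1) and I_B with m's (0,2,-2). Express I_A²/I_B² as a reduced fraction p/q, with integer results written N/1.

8/21

l's match ⇒ only the (l;m) 3-j factors differ between A and B.
A: triangle coeff Δ(2,3,5) = 1/2310; Σ_t [0,0]: t=0:+1/720 = 1/720; (3j)²=4/385 [(2 3 5; 1 -2 1)], sign=+1
B: triangle coeff Δ(2,3,5) = 1/2310; Σ_t [0,0]: t=0:+1/480 = 1/480; (3j)²=3/110 [(2 3 5; 0 2 -2)], sign=-1
I_A²/I_B² = (4/385)/(3/110) = 8/21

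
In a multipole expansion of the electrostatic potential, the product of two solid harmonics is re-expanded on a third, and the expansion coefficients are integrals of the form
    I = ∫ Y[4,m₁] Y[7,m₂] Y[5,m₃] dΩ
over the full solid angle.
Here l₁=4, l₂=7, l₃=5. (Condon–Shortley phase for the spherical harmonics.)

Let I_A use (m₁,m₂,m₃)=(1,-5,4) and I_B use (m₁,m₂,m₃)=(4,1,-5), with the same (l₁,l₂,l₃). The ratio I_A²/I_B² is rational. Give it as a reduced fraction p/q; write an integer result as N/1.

2673/140

Shared (l₁,l₂,l₃)=(4,7,5): N and (l;000)² cancel in I_A²/I_B².
A: Δ = 6!·2!·8!/17! = 1/6126120; Racah Σ t=1..2: t=1:−1/1209600 t=2:+1/1935360 = -1/3225600; ⇒ 3j(4 7 5; 1 -5 4)² = 243/61880, sgn +1
B: Δ = 6!·2!·8!/17! = 1/6126120; Racah Σ t=0..0: t=0:+1/58060800 = 1/58060800; ⇒ 3j(4 7 5; 4 1 -5)² = 1/4862, sgn +1
I_A²/I_B² = (243/61880)/(1/4862) = 2673/140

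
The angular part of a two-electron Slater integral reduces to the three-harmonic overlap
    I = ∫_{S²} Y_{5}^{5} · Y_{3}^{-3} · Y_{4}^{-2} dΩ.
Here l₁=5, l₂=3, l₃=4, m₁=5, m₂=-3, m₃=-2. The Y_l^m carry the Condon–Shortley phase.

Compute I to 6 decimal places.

0.138791

Checks pass: Σm=0; 12 even; l₃=4∈[2,8].
(2·5+1)(2·3+1)(2·4+1) = 693
Δ: 4! 6! 2! / 13! → 1/180180
sum: t=1:−1/576 t=2:+1/144 t=3:−1/576 = 1/288
3j²(5 3 4; 0 0 0) = Δ·Π!·Σ² = 20/1001  (sign +1)
sum: t=0:+1/34560 = 1/34560
3j²(5 3 4; 5 -3 -2) = Δ·Π!·Σ² = 5/286  (sign +1)
combine: 4πI² = 693·20/1001·5/286 = 450/1859
take √, sign +1: I = 0.13879110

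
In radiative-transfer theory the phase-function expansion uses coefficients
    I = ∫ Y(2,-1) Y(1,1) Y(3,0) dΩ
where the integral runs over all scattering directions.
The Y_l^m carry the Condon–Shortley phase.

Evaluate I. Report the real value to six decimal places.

m-sum 0 ✓  L=6 even ✓  1≤3≤3 ✓
Π(2lᵢ+1) = 5×3×7 = 105
triangle coeff Δ(2,1,3) = 1/105
Σ_t [0,0]: t=0:+1/4 = 1/4
(3j)²=3/35 [(2 1 3; 0 0 0)], sign=-1
Σ_t [0,0]: t=0:+1/12 = 1/12
(3j)²=1/35 [(2 1 3; -1 1 0)], sign=-1
⇒ 4πI² = 9/35
I = (+1)√(9/35/(4π)) = 0.14304817

0.143048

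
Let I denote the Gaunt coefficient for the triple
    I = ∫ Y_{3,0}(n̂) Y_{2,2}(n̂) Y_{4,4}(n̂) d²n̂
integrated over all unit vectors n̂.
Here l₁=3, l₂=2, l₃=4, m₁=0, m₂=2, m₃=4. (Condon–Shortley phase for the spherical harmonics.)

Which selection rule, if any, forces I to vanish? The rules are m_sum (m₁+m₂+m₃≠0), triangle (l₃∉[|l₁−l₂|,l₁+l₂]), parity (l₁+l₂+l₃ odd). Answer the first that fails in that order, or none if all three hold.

m₁+m₂+m₃ = 0 + 2 + 4 = 6  ✗
triangle: |3−2|=1 ≤ l₃=4 ≤ 3+2=5
parity: l₁+l₂+l₃ = 9 is odd

m_sum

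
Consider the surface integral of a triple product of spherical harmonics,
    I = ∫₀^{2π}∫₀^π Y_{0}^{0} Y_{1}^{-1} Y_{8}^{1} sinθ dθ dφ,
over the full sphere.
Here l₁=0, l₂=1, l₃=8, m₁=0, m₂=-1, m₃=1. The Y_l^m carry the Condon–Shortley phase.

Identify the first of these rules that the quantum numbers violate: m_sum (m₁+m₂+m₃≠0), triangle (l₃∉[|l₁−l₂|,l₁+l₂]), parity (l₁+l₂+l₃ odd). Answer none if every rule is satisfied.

triangle

Σmᵢ = 0  ✓
l₃∈[|l₁−l₂|,l₁+l₂]=[1,1], have l₃=8  ✗
Σlᵢ = 9 ⇒ odd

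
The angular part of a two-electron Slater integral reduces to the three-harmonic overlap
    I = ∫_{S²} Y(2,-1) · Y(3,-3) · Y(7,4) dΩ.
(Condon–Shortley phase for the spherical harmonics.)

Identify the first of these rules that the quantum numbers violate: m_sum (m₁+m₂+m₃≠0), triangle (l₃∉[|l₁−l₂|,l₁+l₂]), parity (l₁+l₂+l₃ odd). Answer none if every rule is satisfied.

triangle

m₁+m₂+m₃ = -1 − 3 + 4 = 0  ✓
triangle: |2−3|=1 ≤ l₃=7 ≤ 2+3=5  ✗
parity: l₁+l₂+l₃ = 12 is even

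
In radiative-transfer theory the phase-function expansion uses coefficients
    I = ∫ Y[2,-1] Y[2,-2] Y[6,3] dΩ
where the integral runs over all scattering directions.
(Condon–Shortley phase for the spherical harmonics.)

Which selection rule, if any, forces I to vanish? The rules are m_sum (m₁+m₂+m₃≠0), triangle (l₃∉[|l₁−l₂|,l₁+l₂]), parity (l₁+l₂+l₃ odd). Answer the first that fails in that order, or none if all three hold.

triangle

azimuthal sum: -1 − 2 + 3 = 0  ✓
0 ≤ 6 ≤ 4 (triangle on l)  ✗
L = 2 + 2 + 6 = 10 (even)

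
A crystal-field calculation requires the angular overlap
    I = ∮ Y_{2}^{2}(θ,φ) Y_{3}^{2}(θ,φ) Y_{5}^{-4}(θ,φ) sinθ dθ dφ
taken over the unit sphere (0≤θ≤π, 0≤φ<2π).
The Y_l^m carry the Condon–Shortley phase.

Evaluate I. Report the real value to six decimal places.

0.268967

Rules hold: Σm=0, L=10 even, 1≤5≤5.
N = 5·7·11 = 385
Δ = 0!·4!·6!/11! = 1/2310
Racah Σ t=0..0: t=0:+1/144 = 1/144
⇒ 3j(2 3 5; 0 0 0)² = 10/231, sgn -1
Racah Σ t=0..0: t=0:+1/2880 = 1/2880
⇒ 3j(2 3 5; 2 2 -4)² = 3/55, sgn -1
4πI² = N·(3j₀)²·(3jₘ)² = 10/11
I = +1·√(0.909091/4π) = 0.26896683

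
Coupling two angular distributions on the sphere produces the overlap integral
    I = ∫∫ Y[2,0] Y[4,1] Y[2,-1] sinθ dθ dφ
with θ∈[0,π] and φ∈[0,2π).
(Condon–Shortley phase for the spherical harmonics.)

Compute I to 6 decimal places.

Checks pass: Σm=0; 8 even; l₃=2∈[2,6].
(2·2+1)(2·4+1)(2·2+1) = 225
Δ: 4! 0! 4! / 9! → 1/630
sum: t=2:+1/16 = 1/16
3j²(2 4 2; 0 0 0) = Δ·Π!·Σ² = 2/35  (sign +1)
sum: t=2:+1/24 = 1/24
3j²(2 4 2; 0 1 -1) = Δ·Π!·Σ² = 1/21  (sign -1)
combine: 4πI² = 225·2/35·1/21 = 30/49
take √, sign -1: I = -0.22072812

-0.220728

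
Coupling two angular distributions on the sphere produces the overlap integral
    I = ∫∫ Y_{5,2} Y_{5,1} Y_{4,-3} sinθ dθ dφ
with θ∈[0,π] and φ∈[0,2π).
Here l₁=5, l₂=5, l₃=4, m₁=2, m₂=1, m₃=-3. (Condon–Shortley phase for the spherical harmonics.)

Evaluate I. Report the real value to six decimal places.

-0.048522

Rules hold: Σm=0, L=14 even, 0≤4≤10.
N = 11·11·9 = 1089
Δ = 6!·4!·4!/15! = 1/3153150
Racah Σ t=1..5: t=1:−1/69120 t=2:+1/1728 t=3:−1/576 t=4:+1/1728 t=5:−1/69120 = -7/11520
⇒ 3j(5 5 4; 0 0 0)² = 2/143, sgn -1
Racah Σ t=2..3: t=2:+1/6912 t=3:−1/5184 = -1/20736
⇒ 3j(5 5 4; 2 1 -3)² = 5/2574, sgn +1
4πI² = N·(3j₀)²·(3jₘ)² = 5/169
I = -1·√(0.0295858/4π) = -0.04852178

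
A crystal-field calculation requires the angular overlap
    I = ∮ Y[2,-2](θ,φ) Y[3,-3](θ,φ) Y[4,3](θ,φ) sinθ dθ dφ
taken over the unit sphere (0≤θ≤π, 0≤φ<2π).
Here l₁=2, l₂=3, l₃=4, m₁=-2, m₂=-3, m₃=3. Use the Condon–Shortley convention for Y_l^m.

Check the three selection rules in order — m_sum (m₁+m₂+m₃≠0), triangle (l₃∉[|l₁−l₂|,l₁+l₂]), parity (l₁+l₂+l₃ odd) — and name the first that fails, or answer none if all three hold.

m_sum

azimuthal sum: -2 − 3 + 3 = -2  ✗
1 ≤ 4 ≤ 5 (triangle on l)
L = 2 + 3 + 4 = 9 (odd)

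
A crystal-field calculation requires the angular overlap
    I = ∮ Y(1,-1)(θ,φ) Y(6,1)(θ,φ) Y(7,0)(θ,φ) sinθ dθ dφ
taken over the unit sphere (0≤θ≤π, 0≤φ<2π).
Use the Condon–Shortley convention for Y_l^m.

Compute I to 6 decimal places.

Checks pass: Σm=0; 14 even; l₃=7∈[5,7].
(2·1+1)(2·6+1)(2·7+1) = 585
Δ: 0! 2! 12! / 15! → 1/1365
sum: t=0:+1/518400 = 1/518400
3j²(1 6 7; 0 0 0) = Δ·Π!·Σ² = 7/195  (sign -1)
sum: t=0:+1/1209600 = 1/1209600
3j²(1 6 7; -1 1 0) = Δ·Π!·Σ² = 1/65  (sign -1)
combine: 4πI² = 585·7/195·1/65 = 21/65
take √, sign +1: I = 0.16034227

0.160342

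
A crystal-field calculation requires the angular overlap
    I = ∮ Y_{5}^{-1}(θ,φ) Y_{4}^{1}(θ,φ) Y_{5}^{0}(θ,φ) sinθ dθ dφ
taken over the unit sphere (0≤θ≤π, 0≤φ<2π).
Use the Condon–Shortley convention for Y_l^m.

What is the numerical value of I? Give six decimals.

-0.053153

m-sum 0 ✓  L=14 even ✓  1≤5≤9 ✓
Π(2lᵢ+1) = 11×9×11 = 1089
triangle coeff Δ(5,4,5) = 1/3153150
Σ_t [0,4]: t=0:+1/69120 t=1:−1/1728 t=2:+1/576 t=3:−1/1728 t=4:+1/69120 = 7/11520
(3j)²=2/143 [(5 4 5; 0 0 0)], sign=-1
Σ_t [1,4]: t=1:−1/17280 t=2:+1/1152 t=3:−1/864 t=4:+1/6912 = -7/34560
(3j)²=1/429 [(5 4 5; -1 1 0)], sign=+1
⇒ 4πI² = 6/169
I = (-1)√(6/169/(4π)) = -0.05315295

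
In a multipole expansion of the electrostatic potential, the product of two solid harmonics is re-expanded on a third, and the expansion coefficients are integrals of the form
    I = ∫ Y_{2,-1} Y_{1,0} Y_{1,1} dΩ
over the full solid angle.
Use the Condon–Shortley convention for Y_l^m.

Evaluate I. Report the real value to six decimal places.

Checks pass: Σm=0; 4 even; l₃=1∈[1,3].
(2·2+1)(2·1+1)(2·1+1) = 45
Δ: 2! 2! 0! / 5! → 1/30
sum: t=1:−1/1 = -1/1
3j²(2 1 1; 0 0 0) = Δ·Π!·Σ² = 2/15  (sign +1)
sum: t=1:−1/2 = -1/2
3j²(2 1 1; -1 0 1) = Δ·Π!·Σ² = 1/10  (sign -1)
combine: 4πI² = 45·2/15·1/10 = 3/5
take √, sign -1: I = -0.21850969

-0.218510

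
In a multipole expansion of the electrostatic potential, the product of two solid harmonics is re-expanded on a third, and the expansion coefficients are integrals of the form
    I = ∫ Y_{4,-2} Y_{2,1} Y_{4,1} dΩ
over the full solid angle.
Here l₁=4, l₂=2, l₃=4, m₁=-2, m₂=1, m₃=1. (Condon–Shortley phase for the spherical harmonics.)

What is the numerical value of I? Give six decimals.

Rules hold: Σm=0, L=10 even, 2≤4≤6.
N = 9·5·9 = 405
Δ = 2!·6!·2!/11! = 1/13860
Racah Σ t=0..2: t=0:+1/192 t=1:−1/36 t=2:+1/192 = -5/288
⇒ 3j(4 2 4; 0 0 0)² = 20/693, sgn -1
Racah Σ t=1..2: t=1:−1/240 t=2:+1/96 = 1/160
⇒ 3j(4 2 4; -2 1 1)² = 27/1540, sgn -1
4πI² = N·(3j₀)²·(3jₘ)² = 1215/5929
I = +1·√(0.204925/4π) = 0.12770047

0.127700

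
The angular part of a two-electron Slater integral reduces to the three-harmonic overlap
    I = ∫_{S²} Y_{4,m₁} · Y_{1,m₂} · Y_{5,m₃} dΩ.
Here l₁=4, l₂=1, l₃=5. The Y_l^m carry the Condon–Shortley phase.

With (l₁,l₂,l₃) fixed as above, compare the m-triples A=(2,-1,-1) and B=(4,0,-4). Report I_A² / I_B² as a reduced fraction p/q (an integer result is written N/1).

2/3

Shared (l₁,l₂,l₃)=(4,1,5): N and (l;000)² cancel in I_A²/I_B².
A: Δ = 0!·8!·2!/11! = 1/495; Racah Σ t=0..0: t=0:+1/2880 = 1/2880; ⇒ 3j(4 1 5; 2 -1 -1)² = 2/165, sgn +1
B: Δ = 0!·8!·2!/11! = 1/495; Racah Σ t=0..0: t=0:+1/40320 = 1/40320; ⇒ 3j(4 1 5; 4 0 -4)² = 1/55, sgn -1
I_A²/I_B² = (2/165)/(1/55) = 2/3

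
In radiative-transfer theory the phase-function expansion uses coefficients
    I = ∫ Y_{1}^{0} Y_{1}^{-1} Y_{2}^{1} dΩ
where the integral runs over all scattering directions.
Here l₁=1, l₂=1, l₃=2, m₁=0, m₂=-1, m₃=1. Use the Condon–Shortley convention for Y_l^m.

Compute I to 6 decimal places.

-0.218510

Rules hold: Σm=0, L=4 even, 0≤2≤2.
N = 3·3·5 = 45
Δ = 0!·2!·2!/5! = 1/30
Racah Σ t=0..0: t=0:+1/1 = 1/1
⇒ 3j(1 1 2; 0 0 0)² = 2/15, sgn +1
Racah Σ t=0..0: t=0:+1/2 = 1/2
⇒ 3j(1 1 2; 0 -1 1)² = 1/10, sgn -1
4πI² = N·(3j₀)²·(3jₘ)² = 3/5
I = -1·√(0.6/4π) = -0.21850969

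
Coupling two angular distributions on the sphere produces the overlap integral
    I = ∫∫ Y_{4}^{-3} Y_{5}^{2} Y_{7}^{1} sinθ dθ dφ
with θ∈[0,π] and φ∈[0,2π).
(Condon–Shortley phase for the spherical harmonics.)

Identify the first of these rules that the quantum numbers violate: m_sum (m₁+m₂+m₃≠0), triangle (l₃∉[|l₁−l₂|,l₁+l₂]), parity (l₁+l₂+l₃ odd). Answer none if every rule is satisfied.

none

m₁+m₂+m₃ = -3 + 2 + 1 = 0  ✓
triangle: |4−5|=1 ≤ l₃=7 ≤ 4+5=9  ✓
parity: l₁+l₂+l₃ = 16 is even  ✓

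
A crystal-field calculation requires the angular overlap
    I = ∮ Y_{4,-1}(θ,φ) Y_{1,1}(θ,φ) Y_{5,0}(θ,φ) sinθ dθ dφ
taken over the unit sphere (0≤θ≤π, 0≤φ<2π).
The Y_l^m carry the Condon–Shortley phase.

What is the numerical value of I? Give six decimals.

0.155288

m-sum 0 ✓  L=10 even ✓  3≤5≤5 ✓
Π(2lᵢ+1) = 9×3×11 = 297
triangle coeff Δ(4,1,5) = 1/495
Σ_t [0,0]: t=0:+1/576 = 1/576
(3j)²=5/99 [(4 1 5; 0 0 0)], sign=-1
Σ_t [0,0]: t=0:+1/1440 = 1/1440
(3j)²=2/99 [(4 1 5; -1 1 0)], sign=-1
⇒ 4πI² = 10/33
I = (+1)√(10/33/(4π)) = 0.15528807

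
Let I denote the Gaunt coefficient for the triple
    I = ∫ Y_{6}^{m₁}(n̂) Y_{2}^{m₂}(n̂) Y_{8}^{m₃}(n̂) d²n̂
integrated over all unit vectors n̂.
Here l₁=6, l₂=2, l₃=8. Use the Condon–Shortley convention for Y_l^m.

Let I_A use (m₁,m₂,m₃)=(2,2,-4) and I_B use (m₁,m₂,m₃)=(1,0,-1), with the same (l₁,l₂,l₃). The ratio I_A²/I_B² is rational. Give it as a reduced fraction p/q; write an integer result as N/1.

55/84

Shared (l₁,l₂,l₃)=(6,2,8): N and (l;000)² cancel in I_A²/I_B².
A: Δ = 0!·12!·4!/17! = 1/30940; Racah Σ t=0..0: t=0:+1/23224320 = 1/23224320; ⇒ 3j(6 2 8; 2 2 -4)² = 99/6188, sgn +1
B: Δ = 0!·12!·4!/17! = 1/30940; Racah Σ t=0..0: t=0:+1/2419200 = 1/2419200; ⇒ 3j(6 2 8; 1 0 -1)² = 27/1105, sgn -1
I_A²/I_B² = (99/6188)/(27/1105) = 55/84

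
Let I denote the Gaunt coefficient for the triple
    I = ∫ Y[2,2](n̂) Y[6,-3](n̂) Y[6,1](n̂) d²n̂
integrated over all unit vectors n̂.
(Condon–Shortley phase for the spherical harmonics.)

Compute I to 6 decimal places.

m-sum 0 ✓  L=14 even ✓  4≤6≤8 ✓
Π(2lᵢ+1) = 5×13×13 = 845
triangle coeff Δ(2,6,6) = 1/90090
Σ_t [0,2]: t=0:+1/69120 t=1:−1/14400 t=2:+1/69120 = -7/172800
(3j)²=14/715 [(2 6 6; 0 0 0)], sign=-1
Σ_t [0,0]: t=0:+1/120960 = 1/120960
(3j)²=24/1001 [(2 6 6; 2 -3 1)], sign=-1
⇒ 4πI² = 48/121
I = (+1)√(48/121/(4π)) = 0.17767364

0.177674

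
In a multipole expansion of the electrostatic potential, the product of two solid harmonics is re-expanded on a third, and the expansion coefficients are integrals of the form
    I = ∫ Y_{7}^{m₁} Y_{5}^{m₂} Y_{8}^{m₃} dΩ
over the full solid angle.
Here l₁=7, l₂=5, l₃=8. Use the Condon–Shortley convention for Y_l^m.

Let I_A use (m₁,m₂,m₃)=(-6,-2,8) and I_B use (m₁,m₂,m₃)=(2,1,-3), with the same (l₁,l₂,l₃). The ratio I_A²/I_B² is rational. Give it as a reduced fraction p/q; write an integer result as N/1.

29744/11163

Shared (l₁,l₂,l₃)=(7,5,8): N and (l;000)² cancel in I_A²/I_B².
A: Δ = 4!·10!·6!/21! = 1/814773960; Racah Σ t=3..3: t=3:−1/15676416000 = -1/15676416000; ⇒ 3j(7 5 8; -6 -2 8)² = 286/14535, sgn -1
B: Δ = 4!·10!·6!/21! = 1/814773960; Racah Σ t=0..4: t=0:+1/248832000 t=1:−1/12441600 t=2:+1/5806080 t=3:−1/17418240 t=4:+1/418037760 = 61/1492992000; ⇒ 3j(7 5 8; 2 1 -3)² = 3721/503880, sgn -1
I_A²/I_B² = (286/14535)/(3721/503880) = 29744/11163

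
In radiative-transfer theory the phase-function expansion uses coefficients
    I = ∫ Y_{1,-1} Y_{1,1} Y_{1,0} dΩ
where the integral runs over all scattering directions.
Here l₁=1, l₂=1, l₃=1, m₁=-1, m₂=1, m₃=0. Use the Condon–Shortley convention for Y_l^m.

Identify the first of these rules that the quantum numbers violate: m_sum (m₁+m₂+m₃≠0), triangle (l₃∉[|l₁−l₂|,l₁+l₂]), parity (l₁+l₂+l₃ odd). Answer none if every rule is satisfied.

Σmᵢ = 0  ✓
l₃∈[|l₁−l₂|,l₁+l₂]=[0,2], have l₃=1  ✓
Σlᵢ = 3 ⇒ odd  ✗

parity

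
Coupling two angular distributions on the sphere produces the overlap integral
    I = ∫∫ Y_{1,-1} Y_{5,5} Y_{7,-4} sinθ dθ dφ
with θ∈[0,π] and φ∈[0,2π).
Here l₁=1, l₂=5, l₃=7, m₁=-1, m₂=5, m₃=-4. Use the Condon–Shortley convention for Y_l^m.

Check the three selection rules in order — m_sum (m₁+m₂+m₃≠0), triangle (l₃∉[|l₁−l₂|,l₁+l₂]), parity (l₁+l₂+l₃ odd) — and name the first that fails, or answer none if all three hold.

triangle

azimuthal sum: -1 + 5 − 4 = 0  ✓
4 ≤ 7 ≤ 6 (triangle on l)  ✗
L = 1 + 5 + 7 = 13 (odd)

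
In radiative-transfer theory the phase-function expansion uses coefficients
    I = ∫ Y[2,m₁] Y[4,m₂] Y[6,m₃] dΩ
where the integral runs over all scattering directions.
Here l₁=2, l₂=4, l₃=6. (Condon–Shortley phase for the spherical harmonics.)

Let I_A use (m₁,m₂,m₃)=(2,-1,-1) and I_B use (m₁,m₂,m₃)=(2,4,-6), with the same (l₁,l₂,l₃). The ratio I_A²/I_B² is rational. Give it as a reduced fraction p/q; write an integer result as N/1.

7/99

Shared (l₁,l₂,l₃)=(2,4,6): N and (l;000)² cancel in I_A²/I_B².
A: Δ = 0!·4!·8!/13! = 1/6435; Racah Σ t=0..0: t=0:+1/17280 = 1/17280; ⇒ 3j(2 4 6; 2 -1 -1)² = 7/1287, sgn -1
B: Δ = 0!·4!·8!/13! = 1/6435; Racah Σ t=0..0: t=0:+1/967680 = 1/967680; ⇒ 3j(2 4 6; 2 4 -6)² = 1/13, sgn +1
I_A²/I_B² = (7/1287)/(1/13) = 7/99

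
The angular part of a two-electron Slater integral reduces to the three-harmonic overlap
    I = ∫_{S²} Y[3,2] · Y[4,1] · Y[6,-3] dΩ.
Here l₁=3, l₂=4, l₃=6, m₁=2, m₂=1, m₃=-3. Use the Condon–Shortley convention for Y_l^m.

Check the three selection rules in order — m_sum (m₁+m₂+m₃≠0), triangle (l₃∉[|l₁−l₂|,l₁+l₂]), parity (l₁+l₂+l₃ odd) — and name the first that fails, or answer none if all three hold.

Σmᵢ = 0  ✓
l₃∈[|l₁−l₂|,l₁+l₂]=[1,7], have l₃=6  ✓
Σlᵢ = 13 ⇒ odd  ✗

parity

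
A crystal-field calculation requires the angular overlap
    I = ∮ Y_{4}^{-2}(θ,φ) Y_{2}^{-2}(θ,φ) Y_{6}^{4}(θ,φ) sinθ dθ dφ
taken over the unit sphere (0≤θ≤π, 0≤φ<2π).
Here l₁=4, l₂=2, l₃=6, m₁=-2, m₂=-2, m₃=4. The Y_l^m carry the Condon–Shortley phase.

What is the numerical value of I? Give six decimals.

0.230476

Checks pass: Σm=0; 12 even; l₃=6∈[2,6].
(2·4+1)(2·2+1)(2·6+1) = 585
Δ: 0! 8! 4! / 13! → 1/6435
sum: t=0:+1/2304 = 1/2304
3j²(4 2 6; 0 0 0) = Δ·Π!·Σ² = 5/143  (sign +1)
sum: t=0:+1/34560 = 1/34560
3j²(4 2 6; -2 -2 4) = Δ·Π!·Σ² = 14/429  (sign +1)
combine: 4πI² = 585·5/143·14/429 = 1050/1573
take √, sign +1: I = 0.23047581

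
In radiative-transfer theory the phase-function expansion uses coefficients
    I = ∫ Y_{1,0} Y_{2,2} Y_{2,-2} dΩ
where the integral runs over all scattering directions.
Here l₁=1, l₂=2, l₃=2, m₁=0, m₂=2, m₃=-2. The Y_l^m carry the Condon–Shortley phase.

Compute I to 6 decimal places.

l₁+l₂+l₃=5 is odd: 3j(l;000)=0 ⇒ I=0

0.000000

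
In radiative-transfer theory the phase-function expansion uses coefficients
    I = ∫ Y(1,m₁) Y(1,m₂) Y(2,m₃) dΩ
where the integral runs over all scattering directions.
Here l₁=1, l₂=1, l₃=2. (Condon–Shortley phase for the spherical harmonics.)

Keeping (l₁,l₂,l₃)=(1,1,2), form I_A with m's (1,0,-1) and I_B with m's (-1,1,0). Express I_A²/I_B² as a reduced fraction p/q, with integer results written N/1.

3/1

Same 1,1,2: normalisation and zero-m 3j drop out of the ratio.
A: Δ: 0! 2! 2! / 5! → 1/30; sum: t=0:+1/2 = 1/2; 3j²(1 1 2; 1 0 -1) = Δ·Π!·Σ² = 1/10  (sign -1)
B: Δ: 0! 2! 2! / 5! → 1/30; sum: t=0:+1/4 = 1/4; 3j²(1 1 2; -1 1 0) = Δ·Π!·Σ² = 1/30  (sign +1)
I_A²/I_B² = (1/10)/(1/30) = 3/1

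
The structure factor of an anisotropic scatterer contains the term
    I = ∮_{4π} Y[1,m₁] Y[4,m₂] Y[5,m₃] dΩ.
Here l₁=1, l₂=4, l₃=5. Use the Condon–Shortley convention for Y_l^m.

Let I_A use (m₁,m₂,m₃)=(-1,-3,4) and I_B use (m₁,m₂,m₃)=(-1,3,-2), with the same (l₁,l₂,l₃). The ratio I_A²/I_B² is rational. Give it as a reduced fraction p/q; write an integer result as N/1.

12/1

Same 1,4,5: normalisation and zero-m 3j drop out of the ratio.
A: Δ: 0! 2! 8! / 11! → 1/495; sum: t=0:+1/10080 = 1/10080; 3j²(1 4 5; -1 -3 4) = Δ·Π!·Σ² = 4/55  (sign -1)
B: Δ: 0! 2! 8! / 11! → 1/495; sum: t=0:+1/10080 = 1/10080; 3j²(1 4 5; -1 3 -2) = Δ·Π!·Σ² = 1/165  (sign -1)
I_A²/I_B² = (4/55)/(1/165) = 12/1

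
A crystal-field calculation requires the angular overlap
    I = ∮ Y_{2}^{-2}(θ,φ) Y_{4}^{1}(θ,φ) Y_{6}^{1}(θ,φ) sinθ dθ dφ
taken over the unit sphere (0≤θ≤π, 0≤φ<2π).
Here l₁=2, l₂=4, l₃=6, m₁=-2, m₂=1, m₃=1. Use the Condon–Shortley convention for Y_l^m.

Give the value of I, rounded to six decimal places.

m-sum 0 ✓  L=12 even ✓  2≤6≤6 ✓
Π(2lᵢ+1) = 5×9×13 = 585
triangle coeff Δ(2,4,6) = 1/6435
Σ_t [0,0]: t=0:+1/2304 = 1/2304
(3j)²=5/143 [(2 4 6; 0 0 0)], sign=+1
Σ_t [0,0]: t=0:+1/17280 = 1/17280
(3j)²=7/1287 [(2 4 6; -2 1 1)], sign=-1
⇒ 4πI² = 175/1573
I = (-1)√(175/1573/(4π)) = -0.09409136

-0.094091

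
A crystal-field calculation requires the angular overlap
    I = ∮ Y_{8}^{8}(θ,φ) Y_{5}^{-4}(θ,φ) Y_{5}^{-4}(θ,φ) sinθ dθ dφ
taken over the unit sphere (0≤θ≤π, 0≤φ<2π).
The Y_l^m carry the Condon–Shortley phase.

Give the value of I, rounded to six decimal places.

Rules hold: Σm=0, L=18 even, 3≤5≤13.
N = 17·11·11 = 2057
Δ = 8!·8!·2!/19! = 1/37413090
Racah Σ t=3..5: t=3:−1/1036800 t=4:+1/331776 t=5:−1/1036800 = 1/921600
⇒ 3j(8 5 5; 0 0 0)² = 490/46189, sgn -1
Racah Σ t=0..0: t=0:+1/1625702400 = 1/1625702400
⇒ 3j(8 5 5; 8 -4 -4)² = 9/323, sgn -1
4πI² = N·(3j₀)²·(3jₘ)² = 48510/79781
I = +1·√(0.60804/4π) = 0.21996874

0.219969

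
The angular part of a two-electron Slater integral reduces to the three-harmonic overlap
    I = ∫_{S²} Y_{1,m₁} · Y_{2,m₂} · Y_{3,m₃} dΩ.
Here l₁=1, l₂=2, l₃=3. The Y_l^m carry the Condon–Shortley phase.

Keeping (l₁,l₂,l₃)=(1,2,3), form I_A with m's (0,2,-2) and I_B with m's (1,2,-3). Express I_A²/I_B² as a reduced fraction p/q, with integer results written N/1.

1/3

Shared (l₁,l₂,l₃)=(1,2,3): N and (l;000)² cancel in I_A²/I_B².
A: Δ = 0!·2!·4!/7! = 1/105; Racah Σ t=0..0: t=0:+1/24 = 1/24; ⇒ 3j(1 2 3; 0 2 -2)² = 1/21, sgn -1
B: Δ = 0!·2!·4!/7! = 1/105; Racah Σ t=0..0: t=0:+1/48 = 1/48; ⇒ 3j(1 2 3; 1 2 -3)² = 1/7, sgn +1
I_A²/I_B² = (1/21)/(1/7) = 1/3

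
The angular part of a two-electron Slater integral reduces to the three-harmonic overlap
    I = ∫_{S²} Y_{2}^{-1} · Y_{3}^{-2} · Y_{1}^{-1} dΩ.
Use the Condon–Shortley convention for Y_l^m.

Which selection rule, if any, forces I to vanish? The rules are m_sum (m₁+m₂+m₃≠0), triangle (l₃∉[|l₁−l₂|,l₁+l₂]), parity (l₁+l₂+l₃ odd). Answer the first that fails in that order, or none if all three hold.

azimuthal sum: -1 − 2 − 1 = -4  ✗
1 ≤ 1 ≤ 5 (triangle on l)
L = 2 + 3 + 1 = 6 (even)

m_sum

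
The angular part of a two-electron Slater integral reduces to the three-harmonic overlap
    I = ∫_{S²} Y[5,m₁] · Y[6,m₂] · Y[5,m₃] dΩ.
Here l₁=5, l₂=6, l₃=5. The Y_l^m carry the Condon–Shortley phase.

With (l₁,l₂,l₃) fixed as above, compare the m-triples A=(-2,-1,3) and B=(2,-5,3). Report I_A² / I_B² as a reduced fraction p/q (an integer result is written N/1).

2/33

Shared (l₁,l₂,l₃)=(5,6,5): N and (l;000)² cancel in I_A²/I_B².
A: Δ = 6!·4!·6!/17! = 1/28588560; Racah Σ t=3..5: t=3:−1/41472 t=4:+1/34560 t=5:−1/345600 = 1/518400; ⇒ 3j(5 6 5; -2 -1 3)² = 7/36465, sgn +1
B: Δ = 6!·4!·6!/17! = 1/28588560; Racah Σ t=0..1: t=0:+1/518400 t=1:−1/345600 = -1/1036800; ⇒ 3j(5 6 5; 2 -5 3)² = 7/2210, sgn -1
I_A²/I_B² = (7/36465)/(7/2210) = 2/33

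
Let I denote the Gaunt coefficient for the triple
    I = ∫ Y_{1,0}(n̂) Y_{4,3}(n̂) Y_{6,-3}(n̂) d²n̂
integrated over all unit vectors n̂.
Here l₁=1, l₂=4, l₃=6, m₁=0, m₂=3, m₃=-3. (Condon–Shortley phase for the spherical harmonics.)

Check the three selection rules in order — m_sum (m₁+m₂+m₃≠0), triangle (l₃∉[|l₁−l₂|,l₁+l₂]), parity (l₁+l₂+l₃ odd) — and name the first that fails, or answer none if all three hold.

triangle

m₁+m₂+m₃ = 0 + 3 − 3 = 0  ✓
triangle: |1−4|=3 ≤ l₃=6 ≤ 1+4=5  ✗
parity: l₁+l₂+l₃ = 11 is odd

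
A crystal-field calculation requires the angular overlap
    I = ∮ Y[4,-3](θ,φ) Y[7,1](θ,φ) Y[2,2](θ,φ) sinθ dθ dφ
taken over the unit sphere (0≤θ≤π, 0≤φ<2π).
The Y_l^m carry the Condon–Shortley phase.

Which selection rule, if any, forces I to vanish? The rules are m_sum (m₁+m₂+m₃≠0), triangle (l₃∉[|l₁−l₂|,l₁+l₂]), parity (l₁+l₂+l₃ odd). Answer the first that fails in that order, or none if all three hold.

triangle

Σmᵢ = 0  ✓
l₃∈[|l₁−l₂|,l₁+l₂]=[3,11], have l₃=2  ✗
Σlᵢ = 13 ⇒ odd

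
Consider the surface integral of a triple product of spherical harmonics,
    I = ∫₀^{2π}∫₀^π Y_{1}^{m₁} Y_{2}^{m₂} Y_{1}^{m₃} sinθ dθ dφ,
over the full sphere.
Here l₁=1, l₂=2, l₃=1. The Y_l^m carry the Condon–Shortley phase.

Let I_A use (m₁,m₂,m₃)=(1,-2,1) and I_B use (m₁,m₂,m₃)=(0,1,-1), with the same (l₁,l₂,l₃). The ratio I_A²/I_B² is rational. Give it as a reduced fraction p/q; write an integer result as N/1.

Same 1,2,1: normalisation and zero-m 3j drop out of the ratio.
A: Δ: 2! 0! 2! / 5! → 1/30; sum: t=0:+1/4 = 1/4; 3j²(1 2 1; 1 -2 1) = Δ·Π!·Σ² = 1/5  (sign +1)
B: Δ: 2! 0! 2! / 5! → 1/30; sum: t=1:−1/2 = -1/2; 3j²(1 2 1; 0 1 -1) = Δ·Π!·Σ² = 1/10  (sign -1)
I_A²/I_B² = (1/5)/(1/10) = 2/1

2/1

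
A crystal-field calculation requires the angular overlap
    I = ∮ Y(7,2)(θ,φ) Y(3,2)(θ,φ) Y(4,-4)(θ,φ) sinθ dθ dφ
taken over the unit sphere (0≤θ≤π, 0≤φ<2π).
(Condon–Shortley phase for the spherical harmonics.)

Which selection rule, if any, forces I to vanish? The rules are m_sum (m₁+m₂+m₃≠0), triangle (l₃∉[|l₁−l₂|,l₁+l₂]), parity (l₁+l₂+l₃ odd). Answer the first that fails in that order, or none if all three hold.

none

Σmᵢ = 0  ✓
l₃∈[|l₁−l₂|,l₁+l₂]=[4,10], have l₃=4  ✓
Σlᵢ = 14 ⇒ even  ✓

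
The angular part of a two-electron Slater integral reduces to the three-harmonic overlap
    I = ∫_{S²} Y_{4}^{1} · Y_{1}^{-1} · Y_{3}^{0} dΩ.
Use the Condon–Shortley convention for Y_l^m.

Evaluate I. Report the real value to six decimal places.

-0.194664

Rules hold: Σm=0, L=8 even, 3≤3≤5.
N = 9·3·7 = 189
Δ = 2!·6!·0!/9! = 1/252
Racah Σ t=1..1: t=1:−1/36 = -1/36
⇒ 3j(4 1 3; 0 0 0)² = 4/63, sgn +1
Racah Σ t=0..0: t=0:+1/72 = 1/72
⇒ 3j(4 1 3; 1 -1 0)² = 5/126, sgn -1
4πI² = N·(3j₀)²·(3jₘ)² = 10/21
I = -1·√(0.47619/4π) = -0.19466390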